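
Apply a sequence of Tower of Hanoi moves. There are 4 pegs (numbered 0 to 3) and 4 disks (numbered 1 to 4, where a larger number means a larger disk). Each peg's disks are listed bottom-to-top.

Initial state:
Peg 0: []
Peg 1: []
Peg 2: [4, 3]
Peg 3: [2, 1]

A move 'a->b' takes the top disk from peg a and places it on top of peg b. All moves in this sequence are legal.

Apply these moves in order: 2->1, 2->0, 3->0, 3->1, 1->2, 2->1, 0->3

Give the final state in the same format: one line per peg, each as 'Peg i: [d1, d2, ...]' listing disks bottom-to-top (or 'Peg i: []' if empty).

After move 1 (2->1):
Peg 0: []
Peg 1: [3]
Peg 2: [4]
Peg 3: [2, 1]

After move 2 (2->0):
Peg 0: [4]
Peg 1: [3]
Peg 2: []
Peg 3: [2, 1]

After move 3 (3->0):
Peg 0: [4, 1]
Peg 1: [3]
Peg 2: []
Peg 3: [2]

After move 4 (3->1):
Peg 0: [4, 1]
Peg 1: [3, 2]
Peg 2: []
Peg 3: []

After move 5 (1->2):
Peg 0: [4, 1]
Peg 1: [3]
Peg 2: [2]
Peg 3: []

After move 6 (2->1):
Peg 0: [4, 1]
Peg 1: [3, 2]
Peg 2: []
Peg 3: []

After move 7 (0->3):
Peg 0: [4]
Peg 1: [3, 2]
Peg 2: []
Peg 3: [1]

Answer: Peg 0: [4]
Peg 1: [3, 2]
Peg 2: []
Peg 3: [1]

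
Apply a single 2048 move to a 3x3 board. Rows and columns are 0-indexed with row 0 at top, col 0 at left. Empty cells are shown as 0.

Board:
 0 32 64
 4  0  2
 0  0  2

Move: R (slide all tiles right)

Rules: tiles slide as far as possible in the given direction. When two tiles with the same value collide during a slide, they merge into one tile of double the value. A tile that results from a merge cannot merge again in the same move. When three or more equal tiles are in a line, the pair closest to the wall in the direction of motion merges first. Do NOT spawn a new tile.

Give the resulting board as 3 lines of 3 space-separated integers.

Answer:  0 32 64
 0  4  2
 0  0  2

Derivation:
Slide right:
row 0: [0, 32, 64] -> [0, 32, 64]
row 1: [4, 0, 2] -> [0, 4, 2]
row 2: [0, 0, 2] -> [0, 0, 2]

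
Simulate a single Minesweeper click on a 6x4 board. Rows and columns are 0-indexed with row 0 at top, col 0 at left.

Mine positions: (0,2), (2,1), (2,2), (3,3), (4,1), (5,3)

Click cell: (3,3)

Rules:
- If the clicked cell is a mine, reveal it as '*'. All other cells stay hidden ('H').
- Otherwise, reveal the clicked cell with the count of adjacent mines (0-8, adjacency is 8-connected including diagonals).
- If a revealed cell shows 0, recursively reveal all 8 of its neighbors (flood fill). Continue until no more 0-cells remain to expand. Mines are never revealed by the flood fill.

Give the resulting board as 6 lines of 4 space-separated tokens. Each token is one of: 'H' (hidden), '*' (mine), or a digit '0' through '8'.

H H H H
H H H H
H H H H
H H H *
H H H H
H H H H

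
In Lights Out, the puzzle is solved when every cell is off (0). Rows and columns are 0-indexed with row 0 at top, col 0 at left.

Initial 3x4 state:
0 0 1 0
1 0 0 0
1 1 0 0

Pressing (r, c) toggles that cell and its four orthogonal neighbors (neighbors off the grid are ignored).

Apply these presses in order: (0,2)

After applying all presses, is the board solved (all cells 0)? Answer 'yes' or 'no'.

Answer: no

Derivation:
After press 1 at (0,2):
0 1 0 1
1 0 1 0
1 1 0 0

Lights still on: 6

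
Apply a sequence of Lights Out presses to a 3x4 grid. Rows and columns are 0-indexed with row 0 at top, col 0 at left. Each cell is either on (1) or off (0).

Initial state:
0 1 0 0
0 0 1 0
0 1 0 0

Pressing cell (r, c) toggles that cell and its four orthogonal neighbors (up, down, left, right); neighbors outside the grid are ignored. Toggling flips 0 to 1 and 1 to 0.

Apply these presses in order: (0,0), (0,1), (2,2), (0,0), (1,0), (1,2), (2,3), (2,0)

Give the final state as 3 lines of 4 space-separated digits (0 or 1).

Answer: 0 0 0 0
0 1 1 0
0 1 1 0

Derivation:
After press 1 at (0,0):
1 0 0 0
1 0 1 0
0 1 0 0

After press 2 at (0,1):
0 1 1 0
1 1 1 0
0 1 0 0

After press 3 at (2,2):
0 1 1 0
1 1 0 0
0 0 1 1

After press 4 at (0,0):
1 0 1 0
0 1 0 0
0 0 1 1

After press 5 at (1,0):
0 0 1 0
1 0 0 0
1 0 1 1

After press 6 at (1,2):
0 0 0 0
1 1 1 1
1 0 0 1

After press 7 at (2,3):
0 0 0 0
1 1 1 0
1 0 1 0

After press 8 at (2,0):
0 0 0 0
0 1 1 0
0 1 1 0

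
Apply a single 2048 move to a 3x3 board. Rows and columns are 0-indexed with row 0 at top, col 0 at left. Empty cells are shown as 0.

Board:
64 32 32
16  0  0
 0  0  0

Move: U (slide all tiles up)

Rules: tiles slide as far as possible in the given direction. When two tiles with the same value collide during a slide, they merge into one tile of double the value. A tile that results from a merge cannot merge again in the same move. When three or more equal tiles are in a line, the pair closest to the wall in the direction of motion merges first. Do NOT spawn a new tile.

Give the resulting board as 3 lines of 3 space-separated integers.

Slide up:
col 0: [64, 16, 0] -> [64, 16, 0]
col 1: [32, 0, 0] -> [32, 0, 0]
col 2: [32, 0, 0] -> [32, 0, 0]

Answer: 64 32 32
16  0  0
 0  0  0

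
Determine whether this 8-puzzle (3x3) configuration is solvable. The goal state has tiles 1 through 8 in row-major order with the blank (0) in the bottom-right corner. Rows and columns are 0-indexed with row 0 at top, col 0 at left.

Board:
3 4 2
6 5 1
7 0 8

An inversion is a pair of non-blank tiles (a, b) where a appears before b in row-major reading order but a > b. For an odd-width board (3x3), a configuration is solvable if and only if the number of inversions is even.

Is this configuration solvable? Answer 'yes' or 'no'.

Answer: yes

Derivation:
Inversions (pairs i<j in row-major order where tile[i] > tile[j] > 0): 8
8 is even, so the puzzle is solvable.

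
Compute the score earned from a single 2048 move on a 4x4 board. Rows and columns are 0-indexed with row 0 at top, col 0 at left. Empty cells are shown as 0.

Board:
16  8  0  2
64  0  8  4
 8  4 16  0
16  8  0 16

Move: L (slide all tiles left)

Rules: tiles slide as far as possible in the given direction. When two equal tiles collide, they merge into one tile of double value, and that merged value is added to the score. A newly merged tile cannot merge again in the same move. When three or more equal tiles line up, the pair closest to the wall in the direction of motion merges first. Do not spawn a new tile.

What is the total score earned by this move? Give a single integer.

Slide left:
row 0: [16, 8, 0, 2] -> [16, 8, 2, 0]  score +0 (running 0)
row 1: [64, 0, 8, 4] -> [64, 8, 4, 0]  score +0 (running 0)
row 2: [8, 4, 16, 0] -> [8, 4, 16, 0]  score +0 (running 0)
row 3: [16, 8, 0, 16] -> [16, 8, 16, 0]  score +0 (running 0)
Board after move:
16  8  2  0
64  8  4  0
 8  4 16  0
16  8 16  0

Answer: 0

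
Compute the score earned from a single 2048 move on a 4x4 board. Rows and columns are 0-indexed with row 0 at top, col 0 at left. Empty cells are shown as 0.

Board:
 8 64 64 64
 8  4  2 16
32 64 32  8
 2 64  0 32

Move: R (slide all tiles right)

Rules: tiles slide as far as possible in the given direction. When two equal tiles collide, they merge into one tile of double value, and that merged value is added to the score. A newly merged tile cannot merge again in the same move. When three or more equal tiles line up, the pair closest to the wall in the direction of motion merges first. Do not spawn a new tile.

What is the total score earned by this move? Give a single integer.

Slide right:
row 0: [8, 64, 64, 64] -> [0, 8, 64, 128]  score +128 (running 128)
row 1: [8, 4, 2, 16] -> [8, 4, 2, 16]  score +0 (running 128)
row 2: [32, 64, 32, 8] -> [32, 64, 32, 8]  score +0 (running 128)
row 3: [2, 64, 0, 32] -> [0, 2, 64, 32]  score +0 (running 128)
Board after move:
  0   8  64 128
  8   4   2  16
 32  64  32   8
  0   2  64  32

Answer: 128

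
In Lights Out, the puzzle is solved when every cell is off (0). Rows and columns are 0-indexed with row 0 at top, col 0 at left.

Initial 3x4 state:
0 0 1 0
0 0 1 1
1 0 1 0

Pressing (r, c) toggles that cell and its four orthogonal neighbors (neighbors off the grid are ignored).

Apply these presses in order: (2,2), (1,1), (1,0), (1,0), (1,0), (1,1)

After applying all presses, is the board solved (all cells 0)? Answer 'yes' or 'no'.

After press 1 at (2,2):
0 0 1 0
0 0 0 1
1 1 0 1

After press 2 at (1,1):
0 1 1 0
1 1 1 1
1 0 0 1

After press 3 at (1,0):
1 1 1 0
0 0 1 1
0 0 0 1

After press 4 at (1,0):
0 1 1 0
1 1 1 1
1 0 0 1

After press 5 at (1,0):
1 1 1 0
0 0 1 1
0 0 0 1

After press 6 at (1,1):
1 0 1 0
1 1 0 1
0 1 0 1

Lights still on: 7

Answer: no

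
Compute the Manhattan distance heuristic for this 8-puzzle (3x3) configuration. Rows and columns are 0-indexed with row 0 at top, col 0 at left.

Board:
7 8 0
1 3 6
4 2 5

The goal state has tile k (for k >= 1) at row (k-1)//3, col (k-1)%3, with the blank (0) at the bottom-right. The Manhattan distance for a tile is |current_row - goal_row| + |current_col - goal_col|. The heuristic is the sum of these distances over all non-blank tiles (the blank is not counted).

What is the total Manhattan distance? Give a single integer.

Tile 7: (0,0)->(2,0) = 2
Tile 8: (0,1)->(2,1) = 2
Tile 1: (1,0)->(0,0) = 1
Tile 3: (1,1)->(0,2) = 2
Tile 6: (1,2)->(1,2) = 0
Tile 4: (2,0)->(1,0) = 1
Tile 2: (2,1)->(0,1) = 2
Tile 5: (2,2)->(1,1) = 2
Sum: 2 + 2 + 1 + 2 + 0 + 1 + 2 + 2 = 12

Answer: 12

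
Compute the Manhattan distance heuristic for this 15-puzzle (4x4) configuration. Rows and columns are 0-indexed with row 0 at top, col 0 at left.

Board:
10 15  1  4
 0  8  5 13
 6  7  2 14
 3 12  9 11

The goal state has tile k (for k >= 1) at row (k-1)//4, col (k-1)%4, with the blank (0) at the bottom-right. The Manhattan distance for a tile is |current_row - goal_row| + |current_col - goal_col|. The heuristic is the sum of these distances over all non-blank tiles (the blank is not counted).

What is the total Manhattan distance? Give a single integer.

Answer: 41

Derivation:
Tile 10: at (0,0), goal (2,1), distance |0-2|+|0-1| = 3
Tile 15: at (0,1), goal (3,2), distance |0-3|+|1-2| = 4
Tile 1: at (0,2), goal (0,0), distance |0-0|+|2-0| = 2
Tile 4: at (0,3), goal (0,3), distance |0-0|+|3-3| = 0
Tile 8: at (1,1), goal (1,3), distance |1-1|+|1-3| = 2
Tile 5: at (1,2), goal (1,0), distance |1-1|+|2-0| = 2
Tile 13: at (1,3), goal (3,0), distance |1-3|+|3-0| = 5
Tile 6: at (2,0), goal (1,1), distance |2-1|+|0-1| = 2
Tile 7: at (2,1), goal (1,2), distance |2-1|+|1-2| = 2
Tile 2: at (2,2), goal (0,1), distance |2-0|+|2-1| = 3
Tile 14: at (2,3), goal (3,1), distance |2-3|+|3-1| = 3
Tile 3: at (3,0), goal (0,2), distance |3-0|+|0-2| = 5
Tile 12: at (3,1), goal (2,3), distance |3-2|+|1-3| = 3
Tile 9: at (3,2), goal (2,0), distance |3-2|+|2-0| = 3
Tile 11: at (3,3), goal (2,2), distance |3-2|+|3-2| = 2
Sum: 3 + 4 + 2 + 0 + 2 + 2 + 5 + 2 + 2 + 3 + 3 + 5 + 3 + 3 + 2 = 41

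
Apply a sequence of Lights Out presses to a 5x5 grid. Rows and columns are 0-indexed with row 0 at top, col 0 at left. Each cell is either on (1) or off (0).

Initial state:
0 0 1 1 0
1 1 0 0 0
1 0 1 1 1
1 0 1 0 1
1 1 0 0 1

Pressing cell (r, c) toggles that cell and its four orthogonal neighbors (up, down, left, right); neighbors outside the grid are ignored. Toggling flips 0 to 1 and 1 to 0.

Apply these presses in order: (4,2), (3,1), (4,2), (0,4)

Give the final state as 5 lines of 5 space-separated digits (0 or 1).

After press 1 at (4,2):
0 0 1 1 0
1 1 0 0 0
1 0 1 1 1
1 0 0 0 1
1 0 1 1 1

After press 2 at (3,1):
0 0 1 1 0
1 1 0 0 0
1 1 1 1 1
0 1 1 0 1
1 1 1 1 1

After press 3 at (4,2):
0 0 1 1 0
1 1 0 0 0
1 1 1 1 1
0 1 0 0 1
1 0 0 0 1

After press 4 at (0,4):
0 0 1 0 1
1 1 0 0 1
1 1 1 1 1
0 1 0 0 1
1 0 0 0 1

Answer: 0 0 1 0 1
1 1 0 0 1
1 1 1 1 1
0 1 0 0 1
1 0 0 0 1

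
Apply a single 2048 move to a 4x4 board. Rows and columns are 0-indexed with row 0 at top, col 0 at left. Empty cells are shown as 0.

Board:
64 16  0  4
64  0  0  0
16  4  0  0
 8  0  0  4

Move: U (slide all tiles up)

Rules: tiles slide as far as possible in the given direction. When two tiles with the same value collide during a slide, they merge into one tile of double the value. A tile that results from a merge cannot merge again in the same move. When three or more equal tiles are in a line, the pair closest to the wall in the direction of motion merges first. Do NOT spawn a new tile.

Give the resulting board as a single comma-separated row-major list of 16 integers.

Answer: 128, 16, 0, 8, 16, 4, 0, 0, 8, 0, 0, 0, 0, 0, 0, 0

Derivation:
Slide up:
col 0: [64, 64, 16, 8] -> [128, 16, 8, 0]
col 1: [16, 0, 4, 0] -> [16, 4, 0, 0]
col 2: [0, 0, 0, 0] -> [0, 0, 0, 0]
col 3: [4, 0, 0, 4] -> [8, 0, 0, 0]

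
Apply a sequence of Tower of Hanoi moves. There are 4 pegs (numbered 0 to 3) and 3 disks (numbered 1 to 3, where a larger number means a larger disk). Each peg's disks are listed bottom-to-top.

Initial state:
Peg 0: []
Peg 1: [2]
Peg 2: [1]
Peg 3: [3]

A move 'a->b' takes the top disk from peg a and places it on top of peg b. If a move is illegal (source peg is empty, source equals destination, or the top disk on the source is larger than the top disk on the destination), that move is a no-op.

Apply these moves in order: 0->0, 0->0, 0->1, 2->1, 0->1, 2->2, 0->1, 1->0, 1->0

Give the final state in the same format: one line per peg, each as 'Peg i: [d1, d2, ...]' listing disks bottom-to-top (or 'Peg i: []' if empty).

Answer: Peg 0: [1]
Peg 1: [2]
Peg 2: []
Peg 3: [3]

Derivation:
After move 1 (0->0):
Peg 0: []
Peg 1: [2]
Peg 2: [1]
Peg 3: [3]

After move 2 (0->0):
Peg 0: []
Peg 1: [2]
Peg 2: [1]
Peg 3: [3]

After move 3 (0->1):
Peg 0: []
Peg 1: [2]
Peg 2: [1]
Peg 3: [3]

After move 4 (2->1):
Peg 0: []
Peg 1: [2, 1]
Peg 2: []
Peg 3: [3]

After move 5 (0->1):
Peg 0: []
Peg 1: [2, 1]
Peg 2: []
Peg 3: [3]

After move 6 (2->2):
Peg 0: []
Peg 1: [2, 1]
Peg 2: []
Peg 3: [3]

After move 7 (0->1):
Peg 0: []
Peg 1: [2, 1]
Peg 2: []
Peg 3: [3]

After move 8 (1->0):
Peg 0: [1]
Peg 1: [2]
Peg 2: []
Peg 3: [3]

After move 9 (1->0):
Peg 0: [1]
Peg 1: [2]
Peg 2: []
Peg 3: [3]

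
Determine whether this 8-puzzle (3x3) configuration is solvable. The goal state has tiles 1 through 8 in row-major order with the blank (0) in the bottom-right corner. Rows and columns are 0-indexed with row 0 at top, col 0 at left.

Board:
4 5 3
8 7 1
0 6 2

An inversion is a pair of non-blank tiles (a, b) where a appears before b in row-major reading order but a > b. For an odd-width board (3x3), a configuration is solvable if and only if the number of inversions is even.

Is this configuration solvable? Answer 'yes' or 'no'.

Answer: yes

Derivation:
Inversions (pairs i<j in row-major order where tile[i] > tile[j] > 0): 16
16 is even, so the puzzle is solvable.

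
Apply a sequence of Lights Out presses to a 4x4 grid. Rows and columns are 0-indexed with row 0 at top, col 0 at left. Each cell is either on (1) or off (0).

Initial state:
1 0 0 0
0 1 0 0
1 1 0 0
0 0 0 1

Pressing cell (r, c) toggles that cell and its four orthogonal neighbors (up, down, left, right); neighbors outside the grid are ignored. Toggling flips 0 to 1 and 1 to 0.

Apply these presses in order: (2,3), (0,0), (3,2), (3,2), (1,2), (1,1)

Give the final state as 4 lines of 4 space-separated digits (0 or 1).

Answer: 0 0 1 0
0 1 0 0
1 0 0 1
0 0 0 0

Derivation:
After press 1 at (2,3):
1 0 0 0
0 1 0 1
1 1 1 1
0 0 0 0

After press 2 at (0,0):
0 1 0 0
1 1 0 1
1 1 1 1
0 0 0 0

After press 3 at (3,2):
0 1 0 0
1 1 0 1
1 1 0 1
0 1 1 1

After press 4 at (3,2):
0 1 0 0
1 1 0 1
1 1 1 1
0 0 0 0

After press 5 at (1,2):
0 1 1 0
1 0 1 0
1 1 0 1
0 0 0 0

After press 6 at (1,1):
0 0 1 0
0 1 0 0
1 0 0 1
0 0 0 0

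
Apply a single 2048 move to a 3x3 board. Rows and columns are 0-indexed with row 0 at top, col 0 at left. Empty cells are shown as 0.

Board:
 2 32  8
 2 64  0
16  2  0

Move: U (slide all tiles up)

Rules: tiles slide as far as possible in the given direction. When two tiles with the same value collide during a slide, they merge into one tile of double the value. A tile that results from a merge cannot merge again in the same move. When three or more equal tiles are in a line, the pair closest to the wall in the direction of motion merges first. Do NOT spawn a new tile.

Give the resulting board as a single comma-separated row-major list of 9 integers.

Slide up:
col 0: [2, 2, 16] -> [4, 16, 0]
col 1: [32, 64, 2] -> [32, 64, 2]
col 2: [8, 0, 0] -> [8, 0, 0]

Answer: 4, 32, 8, 16, 64, 0, 0, 2, 0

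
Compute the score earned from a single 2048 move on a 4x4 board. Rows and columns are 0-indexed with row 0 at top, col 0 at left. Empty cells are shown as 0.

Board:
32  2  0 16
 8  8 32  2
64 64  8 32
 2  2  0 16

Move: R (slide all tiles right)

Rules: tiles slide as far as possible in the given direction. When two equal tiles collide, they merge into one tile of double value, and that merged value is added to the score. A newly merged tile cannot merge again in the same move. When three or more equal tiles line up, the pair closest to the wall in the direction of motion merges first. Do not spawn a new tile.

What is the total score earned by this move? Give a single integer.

Answer: 148

Derivation:
Slide right:
row 0: [32, 2, 0, 16] -> [0, 32, 2, 16]  score +0 (running 0)
row 1: [8, 8, 32, 2] -> [0, 16, 32, 2]  score +16 (running 16)
row 2: [64, 64, 8, 32] -> [0, 128, 8, 32]  score +128 (running 144)
row 3: [2, 2, 0, 16] -> [0, 0, 4, 16]  score +4 (running 148)
Board after move:
  0  32   2  16
  0  16  32   2
  0 128   8  32
  0   0   4  16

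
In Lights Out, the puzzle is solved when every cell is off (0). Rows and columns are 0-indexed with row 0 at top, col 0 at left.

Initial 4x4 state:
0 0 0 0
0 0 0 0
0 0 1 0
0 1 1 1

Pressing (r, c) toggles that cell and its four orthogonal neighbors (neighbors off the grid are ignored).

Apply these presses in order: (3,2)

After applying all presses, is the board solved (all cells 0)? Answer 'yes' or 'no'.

After press 1 at (3,2):
0 0 0 0
0 0 0 0
0 0 0 0
0 0 0 0

Lights still on: 0

Answer: yes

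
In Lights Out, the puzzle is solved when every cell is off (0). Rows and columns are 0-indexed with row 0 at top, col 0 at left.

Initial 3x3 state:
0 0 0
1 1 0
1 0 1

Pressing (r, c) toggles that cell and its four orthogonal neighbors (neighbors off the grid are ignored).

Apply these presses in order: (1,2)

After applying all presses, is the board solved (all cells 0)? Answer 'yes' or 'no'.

Answer: no

Derivation:
After press 1 at (1,2):
0 0 1
1 0 1
1 0 0

Lights still on: 4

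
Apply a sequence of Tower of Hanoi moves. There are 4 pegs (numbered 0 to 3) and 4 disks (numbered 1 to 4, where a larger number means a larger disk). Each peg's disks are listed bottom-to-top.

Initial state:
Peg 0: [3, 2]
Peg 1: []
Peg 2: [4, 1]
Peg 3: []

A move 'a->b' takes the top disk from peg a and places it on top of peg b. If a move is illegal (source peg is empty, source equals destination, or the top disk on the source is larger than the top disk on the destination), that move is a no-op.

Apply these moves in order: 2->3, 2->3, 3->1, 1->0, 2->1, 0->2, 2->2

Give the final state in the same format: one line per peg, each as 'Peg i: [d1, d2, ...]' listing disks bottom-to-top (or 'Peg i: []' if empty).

Answer: Peg 0: [3, 2]
Peg 1: [4]
Peg 2: [1]
Peg 3: []

Derivation:
After move 1 (2->3):
Peg 0: [3, 2]
Peg 1: []
Peg 2: [4]
Peg 3: [1]

After move 2 (2->3):
Peg 0: [3, 2]
Peg 1: []
Peg 2: [4]
Peg 3: [1]

After move 3 (3->1):
Peg 0: [3, 2]
Peg 1: [1]
Peg 2: [4]
Peg 3: []

After move 4 (1->0):
Peg 0: [3, 2, 1]
Peg 1: []
Peg 2: [4]
Peg 3: []

After move 5 (2->1):
Peg 0: [3, 2, 1]
Peg 1: [4]
Peg 2: []
Peg 3: []

After move 6 (0->2):
Peg 0: [3, 2]
Peg 1: [4]
Peg 2: [1]
Peg 3: []

After move 7 (2->2):
Peg 0: [3, 2]
Peg 1: [4]
Peg 2: [1]
Peg 3: []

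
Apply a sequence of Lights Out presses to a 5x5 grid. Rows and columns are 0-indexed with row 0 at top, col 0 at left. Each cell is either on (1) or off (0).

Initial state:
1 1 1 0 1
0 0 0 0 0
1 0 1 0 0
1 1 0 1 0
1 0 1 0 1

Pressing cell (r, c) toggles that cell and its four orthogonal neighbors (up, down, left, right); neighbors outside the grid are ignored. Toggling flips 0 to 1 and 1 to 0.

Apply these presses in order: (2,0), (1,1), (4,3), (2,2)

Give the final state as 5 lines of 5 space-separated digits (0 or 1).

After press 1 at (2,0):
1 1 1 0 1
1 0 0 0 0
0 1 1 0 0
0 1 0 1 0
1 0 1 0 1

After press 2 at (1,1):
1 0 1 0 1
0 1 1 0 0
0 0 1 0 0
0 1 0 1 0
1 0 1 0 1

After press 3 at (4,3):
1 0 1 0 1
0 1 1 0 0
0 0 1 0 0
0 1 0 0 0
1 0 0 1 0

After press 4 at (2,2):
1 0 1 0 1
0 1 0 0 0
0 1 0 1 0
0 1 1 0 0
1 0 0 1 0

Answer: 1 0 1 0 1
0 1 0 0 0
0 1 0 1 0
0 1 1 0 0
1 0 0 1 0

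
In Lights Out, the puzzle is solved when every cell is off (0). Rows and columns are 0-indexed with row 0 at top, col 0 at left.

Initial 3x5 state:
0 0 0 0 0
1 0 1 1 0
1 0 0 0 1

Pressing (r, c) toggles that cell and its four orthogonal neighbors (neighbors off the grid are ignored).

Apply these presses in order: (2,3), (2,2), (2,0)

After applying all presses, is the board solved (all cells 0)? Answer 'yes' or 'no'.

Answer: yes

Derivation:
After press 1 at (2,3):
0 0 0 0 0
1 0 1 0 0
1 0 1 1 0

After press 2 at (2,2):
0 0 0 0 0
1 0 0 0 0
1 1 0 0 0

After press 3 at (2,0):
0 0 0 0 0
0 0 0 0 0
0 0 0 0 0

Lights still on: 0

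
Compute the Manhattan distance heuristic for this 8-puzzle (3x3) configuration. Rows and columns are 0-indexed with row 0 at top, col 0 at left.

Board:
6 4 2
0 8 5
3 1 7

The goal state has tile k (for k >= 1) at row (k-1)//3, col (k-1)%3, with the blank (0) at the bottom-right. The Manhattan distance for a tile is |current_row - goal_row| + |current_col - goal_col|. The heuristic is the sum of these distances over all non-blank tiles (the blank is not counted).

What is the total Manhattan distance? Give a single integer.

Tile 6: at (0,0), goal (1,2), distance |0-1|+|0-2| = 3
Tile 4: at (0,1), goal (1,0), distance |0-1|+|1-0| = 2
Tile 2: at (0,2), goal (0,1), distance |0-0|+|2-1| = 1
Tile 8: at (1,1), goal (2,1), distance |1-2|+|1-1| = 1
Tile 5: at (1,2), goal (1,1), distance |1-1|+|2-1| = 1
Tile 3: at (2,0), goal (0,2), distance |2-0|+|0-2| = 4
Tile 1: at (2,1), goal (0,0), distance |2-0|+|1-0| = 3
Tile 7: at (2,2), goal (2,0), distance |2-2|+|2-0| = 2
Sum: 3 + 2 + 1 + 1 + 1 + 4 + 3 + 2 = 17

Answer: 17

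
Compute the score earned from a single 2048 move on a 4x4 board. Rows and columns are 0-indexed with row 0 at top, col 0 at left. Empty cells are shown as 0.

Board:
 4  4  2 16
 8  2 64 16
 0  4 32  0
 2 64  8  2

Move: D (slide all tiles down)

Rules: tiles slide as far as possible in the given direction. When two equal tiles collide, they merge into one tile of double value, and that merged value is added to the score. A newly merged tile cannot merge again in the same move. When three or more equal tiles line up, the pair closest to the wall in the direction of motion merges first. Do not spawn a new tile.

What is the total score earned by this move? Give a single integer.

Answer: 32

Derivation:
Slide down:
col 0: [4, 8, 0, 2] -> [0, 4, 8, 2]  score +0 (running 0)
col 1: [4, 2, 4, 64] -> [4, 2, 4, 64]  score +0 (running 0)
col 2: [2, 64, 32, 8] -> [2, 64, 32, 8]  score +0 (running 0)
col 3: [16, 16, 0, 2] -> [0, 0, 32, 2]  score +32 (running 32)
Board after move:
 0  4  2  0
 4  2 64  0
 8  4 32 32
 2 64  8  2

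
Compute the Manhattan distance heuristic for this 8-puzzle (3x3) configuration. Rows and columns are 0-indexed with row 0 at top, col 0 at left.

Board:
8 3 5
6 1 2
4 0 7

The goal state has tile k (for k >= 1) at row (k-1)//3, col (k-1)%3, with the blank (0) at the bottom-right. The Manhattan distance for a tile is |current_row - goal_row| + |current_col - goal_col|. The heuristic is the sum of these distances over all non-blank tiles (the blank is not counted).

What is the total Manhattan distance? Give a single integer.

Tile 8: (0,0)->(2,1) = 3
Tile 3: (0,1)->(0,2) = 1
Tile 5: (0,2)->(1,1) = 2
Tile 6: (1,0)->(1,2) = 2
Tile 1: (1,1)->(0,0) = 2
Tile 2: (1,2)->(0,1) = 2
Tile 4: (2,0)->(1,0) = 1
Tile 7: (2,2)->(2,0) = 2
Sum: 3 + 1 + 2 + 2 + 2 + 2 + 1 + 2 = 15

Answer: 15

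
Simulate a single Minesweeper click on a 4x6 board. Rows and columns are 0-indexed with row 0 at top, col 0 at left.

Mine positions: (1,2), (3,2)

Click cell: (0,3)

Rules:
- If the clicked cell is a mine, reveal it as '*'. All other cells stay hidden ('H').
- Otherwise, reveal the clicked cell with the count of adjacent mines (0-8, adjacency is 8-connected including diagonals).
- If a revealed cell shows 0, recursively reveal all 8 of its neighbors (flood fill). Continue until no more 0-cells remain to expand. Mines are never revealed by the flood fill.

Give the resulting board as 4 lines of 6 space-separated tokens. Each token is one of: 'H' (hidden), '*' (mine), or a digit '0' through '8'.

H H H 1 H H
H H H H H H
H H H H H H
H H H H H H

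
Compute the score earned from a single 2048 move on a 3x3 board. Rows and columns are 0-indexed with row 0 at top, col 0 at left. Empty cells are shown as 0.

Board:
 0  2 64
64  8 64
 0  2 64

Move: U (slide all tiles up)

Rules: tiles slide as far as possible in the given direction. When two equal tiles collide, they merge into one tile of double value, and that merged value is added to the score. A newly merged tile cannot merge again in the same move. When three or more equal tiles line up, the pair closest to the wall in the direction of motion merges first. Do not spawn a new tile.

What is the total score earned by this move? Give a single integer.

Slide up:
col 0: [0, 64, 0] -> [64, 0, 0]  score +0 (running 0)
col 1: [2, 8, 2] -> [2, 8, 2]  score +0 (running 0)
col 2: [64, 64, 64] -> [128, 64, 0]  score +128 (running 128)
Board after move:
 64   2 128
  0   8  64
  0   2   0

Answer: 128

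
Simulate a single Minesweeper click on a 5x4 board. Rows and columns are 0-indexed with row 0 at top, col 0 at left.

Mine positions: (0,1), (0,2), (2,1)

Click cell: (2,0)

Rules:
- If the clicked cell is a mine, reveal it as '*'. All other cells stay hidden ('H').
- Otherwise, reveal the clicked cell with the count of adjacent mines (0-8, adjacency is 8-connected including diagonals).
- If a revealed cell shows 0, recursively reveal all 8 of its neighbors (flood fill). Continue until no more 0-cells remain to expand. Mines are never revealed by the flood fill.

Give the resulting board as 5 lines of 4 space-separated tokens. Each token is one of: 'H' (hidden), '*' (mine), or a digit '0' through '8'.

H H H H
H H H H
1 H H H
H H H H
H H H H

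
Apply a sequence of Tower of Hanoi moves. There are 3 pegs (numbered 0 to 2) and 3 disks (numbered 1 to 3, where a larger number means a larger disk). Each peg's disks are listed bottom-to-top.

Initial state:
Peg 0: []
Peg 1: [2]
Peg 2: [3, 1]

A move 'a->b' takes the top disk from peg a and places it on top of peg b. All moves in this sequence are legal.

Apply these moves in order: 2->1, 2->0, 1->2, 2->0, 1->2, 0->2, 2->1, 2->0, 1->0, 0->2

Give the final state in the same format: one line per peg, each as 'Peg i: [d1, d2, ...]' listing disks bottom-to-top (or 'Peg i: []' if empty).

Answer: Peg 0: [3, 2]
Peg 1: []
Peg 2: [1]

Derivation:
After move 1 (2->1):
Peg 0: []
Peg 1: [2, 1]
Peg 2: [3]

After move 2 (2->0):
Peg 0: [3]
Peg 1: [2, 1]
Peg 2: []

After move 3 (1->2):
Peg 0: [3]
Peg 1: [2]
Peg 2: [1]

After move 4 (2->0):
Peg 0: [3, 1]
Peg 1: [2]
Peg 2: []

After move 5 (1->2):
Peg 0: [3, 1]
Peg 1: []
Peg 2: [2]

After move 6 (0->2):
Peg 0: [3]
Peg 1: []
Peg 2: [2, 1]

After move 7 (2->1):
Peg 0: [3]
Peg 1: [1]
Peg 2: [2]

After move 8 (2->0):
Peg 0: [3, 2]
Peg 1: [1]
Peg 2: []

After move 9 (1->0):
Peg 0: [3, 2, 1]
Peg 1: []
Peg 2: []

After move 10 (0->2):
Peg 0: [3, 2]
Peg 1: []
Peg 2: [1]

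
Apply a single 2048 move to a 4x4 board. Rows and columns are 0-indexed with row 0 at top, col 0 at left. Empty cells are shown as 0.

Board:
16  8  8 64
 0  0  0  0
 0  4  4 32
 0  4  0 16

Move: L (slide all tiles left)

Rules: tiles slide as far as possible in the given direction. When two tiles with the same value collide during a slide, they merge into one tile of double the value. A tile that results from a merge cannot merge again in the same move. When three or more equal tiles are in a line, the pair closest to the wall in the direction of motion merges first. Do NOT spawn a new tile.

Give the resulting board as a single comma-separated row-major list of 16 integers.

Answer: 16, 16, 64, 0, 0, 0, 0, 0, 8, 32, 0, 0, 4, 16, 0, 0

Derivation:
Slide left:
row 0: [16, 8, 8, 64] -> [16, 16, 64, 0]
row 1: [0, 0, 0, 0] -> [0, 0, 0, 0]
row 2: [0, 4, 4, 32] -> [8, 32, 0, 0]
row 3: [0, 4, 0, 16] -> [4, 16, 0, 0]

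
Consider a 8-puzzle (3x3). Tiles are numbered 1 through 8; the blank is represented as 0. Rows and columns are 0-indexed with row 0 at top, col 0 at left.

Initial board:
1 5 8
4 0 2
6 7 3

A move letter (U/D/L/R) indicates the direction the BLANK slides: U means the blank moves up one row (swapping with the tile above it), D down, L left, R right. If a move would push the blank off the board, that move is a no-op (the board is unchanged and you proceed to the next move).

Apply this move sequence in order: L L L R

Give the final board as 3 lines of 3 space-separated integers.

Answer: 1 5 8
4 0 2
6 7 3

Derivation:
After move 1 (L):
1 5 8
0 4 2
6 7 3

After move 2 (L):
1 5 8
0 4 2
6 7 3

After move 3 (L):
1 5 8
0 4 2
6 7 3

After move 4 (R):
1 5 8
4 0 2
6 7 3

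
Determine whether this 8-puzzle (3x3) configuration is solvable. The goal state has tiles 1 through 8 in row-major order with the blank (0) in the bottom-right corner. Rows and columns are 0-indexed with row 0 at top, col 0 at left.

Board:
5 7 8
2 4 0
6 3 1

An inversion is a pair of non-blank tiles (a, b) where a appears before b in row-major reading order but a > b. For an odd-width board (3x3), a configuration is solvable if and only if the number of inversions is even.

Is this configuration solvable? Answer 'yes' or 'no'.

Inversions (pairs i<j in row-major order where tile[i] > tile[j] > 0): 20
20 is even, so the puzzle is solvable.

Answer: yes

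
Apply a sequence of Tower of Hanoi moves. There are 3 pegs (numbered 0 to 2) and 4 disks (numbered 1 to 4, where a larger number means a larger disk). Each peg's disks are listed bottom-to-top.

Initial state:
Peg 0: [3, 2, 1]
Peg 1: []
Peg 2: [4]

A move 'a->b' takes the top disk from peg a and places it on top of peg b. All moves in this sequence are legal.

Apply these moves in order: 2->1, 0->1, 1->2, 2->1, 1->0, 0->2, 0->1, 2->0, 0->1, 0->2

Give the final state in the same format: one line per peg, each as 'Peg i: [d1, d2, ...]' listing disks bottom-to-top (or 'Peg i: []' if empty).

Answer: Peg 0: []
Peg 1: [4, 2, 1]
Peg 2: [3]

Derivation:
After move 1 (2->1):
Peg 0: [3, 2, 1]
Peg 1: [4]
Peg 2: []

After move 2 (0->1):
Peg 0: [3, 2]
Peg 1: [4, 1]
Peg 2: []

After move 3 (1->2):
Peg 0: [3, 2]
Peg 1: [4]
Peg 2: [1]

After move 4 (2->1):
Peg 0: [3, 2]
Peg 1: [4, 1]
Peg 2: []

After move 5 (1->0):
Peg 0: [3, 2, 1]
Peg 1: [4]
Peg 2: []

After move 6 (0->2):
Peg 0: [3, 2]
Peg 1: [4]
Peg 2: [1]

After move 7 (0->1):
Peg 0: [3]
Peg 1: [4, 2]
Peg 2: [1]

After move 8 (2->0):
Peg 0: [3, 1]
Peg 1: [4, 2]
Peg 2: []

After move 9 (0->1):
Peg 0: [3]
Peg 1: [4, 2, 1]
Peg 2: []

After move 10 (0->2):
Peg 0: []
Peg 1: [4, 2, 1]
Peg 2: [3]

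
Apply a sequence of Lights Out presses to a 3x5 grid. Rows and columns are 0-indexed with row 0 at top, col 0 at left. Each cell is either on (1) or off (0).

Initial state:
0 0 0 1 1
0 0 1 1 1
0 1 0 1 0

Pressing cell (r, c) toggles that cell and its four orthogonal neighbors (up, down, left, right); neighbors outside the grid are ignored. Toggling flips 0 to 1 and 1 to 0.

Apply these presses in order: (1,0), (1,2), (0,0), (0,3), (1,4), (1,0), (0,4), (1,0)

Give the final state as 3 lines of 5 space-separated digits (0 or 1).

Answer: 0 1 0 1 0
0 0 0 0 1
1 1 1 1 1

Derivation:
After press 1 at (1,0):
1 0 0 1 1
1 1 1 1 1
1 1 0 1 0

After press 2 at (1,2):
1 0 1 1 1
1 0 0 0 1
1 1 1 1 0

After press 3 at (0,0):
0 1 1 1 1
0 0 0 0 1
1 1 1 1 0

After press 4 at (0,3):
0 1 0 0 0
0 0 0 1 1
1 1 1 1 0

After press 5 at (1,4):
0 1 0 0 1
0 0 0 0 0
1 1 1 1 1

After press 6 at (1,0):
1 1 0 0 1
1 1 0 0 0
0 1 1 1 1

After press 7 at (0,4):
1 1 0 1 0
1 1 0 0 1
0 1 1 1 1

After press 8 at (1,0):
0 1 0 1 0
0 0 0 0 1
1 1 1 1 1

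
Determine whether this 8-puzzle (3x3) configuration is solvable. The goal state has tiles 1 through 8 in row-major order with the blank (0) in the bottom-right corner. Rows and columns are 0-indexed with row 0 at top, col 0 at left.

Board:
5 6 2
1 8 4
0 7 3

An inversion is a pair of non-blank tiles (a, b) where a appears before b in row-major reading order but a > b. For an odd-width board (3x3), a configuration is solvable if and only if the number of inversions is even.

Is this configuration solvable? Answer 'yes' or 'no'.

Inversions (pairs i<j in row-major order where tile[i] > tile[j] > 0): 14
14 is even, so the puzzle is solvable.

Answer: yes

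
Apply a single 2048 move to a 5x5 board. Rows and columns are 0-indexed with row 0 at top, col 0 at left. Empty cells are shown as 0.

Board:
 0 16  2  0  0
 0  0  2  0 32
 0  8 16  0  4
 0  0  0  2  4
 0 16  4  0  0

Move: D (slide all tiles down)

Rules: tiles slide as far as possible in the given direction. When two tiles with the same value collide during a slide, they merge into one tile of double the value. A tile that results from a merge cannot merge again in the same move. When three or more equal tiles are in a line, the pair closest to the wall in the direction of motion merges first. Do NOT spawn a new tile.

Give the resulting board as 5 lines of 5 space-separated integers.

Answer:  0  0  0  0  0
 0  0  0  0  0
 0 16  4  0  0
 0  8 16  0 32
 0 16  4  2  8

Derivation:
Slide down:
col 0: [0, 0, 0, 0, 0] -> [0, 0, 0, 0, 0]
col 1: [16, 0, 8, 0, 16] -> [0, 0, 16, 8, 16]
col 2: [2, 2, 16, 0, 4] -> [0, 0, 4, 16, 4]
col 3: [0, 0, 0, 2, 0] -> [0, 0, 0, 0, 2]
col 4: [0, 32, 4, 4, 0] -> [0, 0, 0, 32, 8]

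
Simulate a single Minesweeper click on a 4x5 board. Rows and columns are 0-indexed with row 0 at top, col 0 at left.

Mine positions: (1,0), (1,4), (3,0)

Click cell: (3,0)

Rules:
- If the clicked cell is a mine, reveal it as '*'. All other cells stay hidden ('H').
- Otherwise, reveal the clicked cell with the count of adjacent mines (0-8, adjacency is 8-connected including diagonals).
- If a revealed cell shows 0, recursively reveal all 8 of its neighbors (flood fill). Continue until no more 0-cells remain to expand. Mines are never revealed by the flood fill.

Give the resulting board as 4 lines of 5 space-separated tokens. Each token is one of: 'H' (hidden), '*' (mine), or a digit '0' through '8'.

H H H H H
H H H H H
H H H H H
* H H H H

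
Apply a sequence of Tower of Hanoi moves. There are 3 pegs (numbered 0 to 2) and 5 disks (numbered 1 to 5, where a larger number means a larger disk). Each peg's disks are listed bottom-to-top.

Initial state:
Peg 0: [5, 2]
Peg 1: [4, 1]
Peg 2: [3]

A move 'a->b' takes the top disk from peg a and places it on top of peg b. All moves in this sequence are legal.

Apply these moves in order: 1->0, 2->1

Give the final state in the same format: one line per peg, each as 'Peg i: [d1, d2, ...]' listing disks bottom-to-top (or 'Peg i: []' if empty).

Answer: Peg 0: [5, 2, 1]
Peg 1: [4, 3]
Peg 2: []

Derivation:
After move 1 (1->0):
Peg 0: [5, 2, 1]
Peg 1: [4]
Peg 2: [3]

After move 2 (2->1):
Peg 0: [5, 2, 1]
Peg 1: [4, 3]
Peg 2: []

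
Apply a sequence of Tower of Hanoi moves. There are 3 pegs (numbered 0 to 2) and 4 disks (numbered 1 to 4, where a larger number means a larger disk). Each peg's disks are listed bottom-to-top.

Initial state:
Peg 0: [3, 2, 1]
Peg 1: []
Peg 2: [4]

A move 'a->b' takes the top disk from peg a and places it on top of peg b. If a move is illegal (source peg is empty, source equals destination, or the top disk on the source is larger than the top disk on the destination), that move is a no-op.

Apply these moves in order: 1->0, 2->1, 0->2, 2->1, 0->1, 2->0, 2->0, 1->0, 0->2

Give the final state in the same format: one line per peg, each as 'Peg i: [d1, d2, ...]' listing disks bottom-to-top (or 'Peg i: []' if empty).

Answer: Peg 0: [3, 2]
Peg 1: [4]
Peg 2: [1]

Derivation:
After move 1 (1->0):
Peg 0: [3, 2, 1]
Peg 1: []
Peg 2: [4]

After move 2 (2->1):
Peg 0: [3, 2, 1]
Peg 1: [4]
Peg 2: []

After move 3 (0->2):
Peg 0: [3, 2]
Peg 1: [4]
Peg 2: [1]

After move 4 (2->1):
Peg 0: [3, 2]
Peg 1: [4, 1]
Peg 2: []

After move 5 (0->1):
Peg 0: [3, 2]
Peg 1: [4, 1]
Peg 2: []

After move 6 (2->0):
Peg 0: [3, 2]
Peg 1: [4, 1]
Peg 2: []

After move 7 (2->0):
Peg 0: [3, 2]
Peg 1: [4, 1]
Peg 2: []

After move 8 (1->0):
Peg 0: [3, 2, 1]
Peg 1: [4]
Peg 2: []

After move 9 (0->2):
Peg 0: [3, 2]
Peg 1: [4]
Peg 2: [1]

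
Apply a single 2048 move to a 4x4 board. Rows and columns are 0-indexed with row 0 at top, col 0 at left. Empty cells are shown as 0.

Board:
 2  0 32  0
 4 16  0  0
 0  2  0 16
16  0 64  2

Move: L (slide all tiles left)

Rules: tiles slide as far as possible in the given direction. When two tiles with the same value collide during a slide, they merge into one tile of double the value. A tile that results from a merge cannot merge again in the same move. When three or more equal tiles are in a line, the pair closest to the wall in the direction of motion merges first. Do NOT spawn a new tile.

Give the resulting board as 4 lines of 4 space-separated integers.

Answer:  2 32  0  0
 4 16  0  0
 2 16  0  0
16 64  2  0

Derivation:
Slide left:
row 0: [2, 0, 32, 0] -> [2, 32, 0, 0]
row 1: [4, 16, 0, 0] -> [4, 16, 0, 0]
row 2: [0, 2, 0, 16] -> [2, 16, 0, 0]
row 3: [16, 0, 64, 2] -> [16, 64, 2, 0]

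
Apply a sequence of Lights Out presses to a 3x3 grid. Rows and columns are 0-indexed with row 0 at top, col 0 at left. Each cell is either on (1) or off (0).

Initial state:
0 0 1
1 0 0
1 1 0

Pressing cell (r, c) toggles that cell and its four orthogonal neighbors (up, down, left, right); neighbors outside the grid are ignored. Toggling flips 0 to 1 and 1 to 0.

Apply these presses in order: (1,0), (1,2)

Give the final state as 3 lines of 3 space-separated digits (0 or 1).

Answer: 1 0 0
0 0 1
0 1 1

Derivation:
After press 1 at (1,0):
1 0 1
0 1 0
0 1 0

After press 2 at (1,2):
1 0 0
0 0 1
0 1 1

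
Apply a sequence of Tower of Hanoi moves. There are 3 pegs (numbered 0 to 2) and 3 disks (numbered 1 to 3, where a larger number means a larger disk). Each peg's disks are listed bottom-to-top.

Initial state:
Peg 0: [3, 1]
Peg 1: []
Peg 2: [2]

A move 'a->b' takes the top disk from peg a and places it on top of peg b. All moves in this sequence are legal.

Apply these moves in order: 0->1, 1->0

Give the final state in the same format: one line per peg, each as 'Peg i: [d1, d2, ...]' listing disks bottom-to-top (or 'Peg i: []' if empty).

Answer: Peg 0: [3, 1]
Peg 1: []
Peg 2: [2]

Derivation:
After move 1 (0->1):
Peg 0: [3]
Peg 1: [1]
Peg 2: [2]

After move 2 (1->0):
Peg 0: [3, 1]
Peg 1: []
Peg 2: [2]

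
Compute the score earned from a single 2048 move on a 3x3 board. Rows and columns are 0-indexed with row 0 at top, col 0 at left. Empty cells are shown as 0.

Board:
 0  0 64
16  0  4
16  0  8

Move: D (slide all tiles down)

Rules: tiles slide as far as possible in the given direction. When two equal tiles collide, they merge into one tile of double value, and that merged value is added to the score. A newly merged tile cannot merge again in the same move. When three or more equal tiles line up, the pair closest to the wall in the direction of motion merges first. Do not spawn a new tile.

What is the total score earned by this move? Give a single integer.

Answer: 32

Derivation:
Slide down:
col 0: [0, 16, 16] -> [0, 0, 32]  score +32 (running 32)
col 1: [0, 0, 0] -> [0, 0, 0]  score +0 (running 32)
col 2: [64, 4, 8] -> [64, 4, 8]  score +0 (running 32)
Board after move:
 0  0 64
 0  0  4
32  0  8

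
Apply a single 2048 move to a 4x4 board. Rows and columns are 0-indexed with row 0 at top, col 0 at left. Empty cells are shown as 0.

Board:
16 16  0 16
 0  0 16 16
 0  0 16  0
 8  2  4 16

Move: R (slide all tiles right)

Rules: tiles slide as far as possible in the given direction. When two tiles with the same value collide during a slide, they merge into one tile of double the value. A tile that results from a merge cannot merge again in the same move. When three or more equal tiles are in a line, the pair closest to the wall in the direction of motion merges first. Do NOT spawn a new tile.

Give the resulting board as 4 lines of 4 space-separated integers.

Answer:  0  0 16 32
 0  0  0 32
 0  0  0 16
 8  2  4 16

Derivation:
Slide right:
row 0: [16, 16, 0, 16] -> [0, 0, 16, 32]
row 1: [0, 0, 16, 16] -> [0, 0, 0, 32]
row 2: [0, 0, 16, 0] -> [0, 0, 0, 16]
row 3: [8, 2, 4, 16] -> [8, 2, 4, 16]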